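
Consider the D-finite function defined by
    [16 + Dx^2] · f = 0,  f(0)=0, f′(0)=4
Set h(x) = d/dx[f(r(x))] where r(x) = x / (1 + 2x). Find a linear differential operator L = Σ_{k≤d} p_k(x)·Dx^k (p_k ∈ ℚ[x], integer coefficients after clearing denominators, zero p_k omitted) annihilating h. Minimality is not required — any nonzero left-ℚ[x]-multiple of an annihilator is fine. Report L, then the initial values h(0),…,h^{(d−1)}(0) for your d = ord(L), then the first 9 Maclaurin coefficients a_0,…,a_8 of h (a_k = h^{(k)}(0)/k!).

f: a_k = 0, 4, 0, -32/3, 0, 128/15, 0, -1024/315, 0, …
f∘r: x↦r, Dx↦Dx/r' in L_f ⇒ L₀.
Differentiate: ansatz ord ≤ ord L₀ ⇒ L.
L = (40 + 96·x + 96·x^2) + (12 + 72·x + 144·x^2 + 96·x^3)·Dx + (1 + 8·x + 24·x^2 + 32·x^3 + 16·x^4)·Dx^2  (order 2).
h: a_k = 4, -16, 16, 128, -2752/3, 3840, -565504/45, 1552384/45, -25222144/315, …
ICs: h(0) = 4, h′(0) = -16.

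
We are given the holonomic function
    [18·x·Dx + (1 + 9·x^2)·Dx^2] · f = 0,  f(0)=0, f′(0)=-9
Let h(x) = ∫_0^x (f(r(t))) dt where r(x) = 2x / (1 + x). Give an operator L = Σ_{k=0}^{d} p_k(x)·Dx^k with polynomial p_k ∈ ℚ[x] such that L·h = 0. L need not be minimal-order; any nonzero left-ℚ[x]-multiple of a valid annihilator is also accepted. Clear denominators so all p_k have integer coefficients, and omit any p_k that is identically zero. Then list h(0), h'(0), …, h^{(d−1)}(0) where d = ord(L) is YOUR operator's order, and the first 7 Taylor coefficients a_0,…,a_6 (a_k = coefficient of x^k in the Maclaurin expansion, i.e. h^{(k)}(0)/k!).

f: a_k = 0, -9, 0, 27, 0, -729/5, 0, …
Change of var in L_f (x↦r) gives L₀.
Integrate: L := L₀·Dx.
L = (2 + 74·x)·Dx^2 + (1 + 2·x + 37·x^2)·Dx^3  (order 3).
h: a_k = 0, 0, -9, 6, 99/2, -126, -2823/5, …
ICs: h(0) = 0, h′(0) = 0, h′′(0) = -18.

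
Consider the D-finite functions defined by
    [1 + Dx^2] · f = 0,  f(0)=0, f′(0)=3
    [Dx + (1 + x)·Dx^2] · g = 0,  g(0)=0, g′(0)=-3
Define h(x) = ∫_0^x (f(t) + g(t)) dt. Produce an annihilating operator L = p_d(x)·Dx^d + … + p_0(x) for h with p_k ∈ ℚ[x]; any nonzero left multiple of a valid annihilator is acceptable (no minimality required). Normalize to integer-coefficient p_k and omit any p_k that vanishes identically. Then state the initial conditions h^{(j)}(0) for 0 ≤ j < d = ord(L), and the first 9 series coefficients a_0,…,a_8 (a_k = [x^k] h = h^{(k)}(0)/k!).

L = (7 + 2·x + x^2)·Dx^2 + (3 + 5·x + 3·x^2 + x^3)·Dx^3 + (7 + 2·x + x^2)·Dx^4 + (3 + 5·x + 3·x^2 + x^3)·Dx^5  (order 5).
h: a_k = 0, 0, 0, 1/2, -3/8, 3/20, -23/240, 1/14, -103/1920, …
ICs: h(0) = 0, h′(0) = 0, h′′(0) = 0, h′′′(0) = 3, h′′′′(0) = -9.

f: a_k = 0, 3, 0, -1/2, 0, 1/40, 0, -1/1680, 0, …
g: a_k = 0, -3, 3/2, -1, 3/4, -3/5, 1/2, -3/7, 3/8, …
f+g: L₀ = lclm(L_f,L_g), ord ≤ 2+2.
Integrate: L := L₀·Dx.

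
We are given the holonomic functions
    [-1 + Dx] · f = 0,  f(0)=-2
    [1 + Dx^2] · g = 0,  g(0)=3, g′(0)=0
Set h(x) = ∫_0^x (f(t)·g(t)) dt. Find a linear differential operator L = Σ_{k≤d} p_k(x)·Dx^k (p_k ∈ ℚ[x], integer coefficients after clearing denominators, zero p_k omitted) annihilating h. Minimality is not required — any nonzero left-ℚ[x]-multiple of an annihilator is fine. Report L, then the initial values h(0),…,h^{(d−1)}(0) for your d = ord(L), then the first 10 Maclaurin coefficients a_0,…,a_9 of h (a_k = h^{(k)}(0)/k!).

f: a_k = -2, -2, -1, -1/3, -1/12, -1/60, -1/360, -1/2520, -1/20160, -1/181440, …
g: a_k = 3, 0, -3/2, 0, 1/8, 0, -1/240, 0, 1/13440, 0, …
h₀=f·g: eliminate ⇒ L₀, order ≤ 1·2.
h=∫h₀ ⇒ L = L₀·Dx.
L = 2·Dx - 2·Dx^2 + Dx^3  (order 3).
h: a_k = 0, -6, -3, 0, 1/2, 1/5, 1/30, 0, -1/840, -1/3780, …
ICs: h(0) = 0, h′(0) = -6, h′′(0) = -6.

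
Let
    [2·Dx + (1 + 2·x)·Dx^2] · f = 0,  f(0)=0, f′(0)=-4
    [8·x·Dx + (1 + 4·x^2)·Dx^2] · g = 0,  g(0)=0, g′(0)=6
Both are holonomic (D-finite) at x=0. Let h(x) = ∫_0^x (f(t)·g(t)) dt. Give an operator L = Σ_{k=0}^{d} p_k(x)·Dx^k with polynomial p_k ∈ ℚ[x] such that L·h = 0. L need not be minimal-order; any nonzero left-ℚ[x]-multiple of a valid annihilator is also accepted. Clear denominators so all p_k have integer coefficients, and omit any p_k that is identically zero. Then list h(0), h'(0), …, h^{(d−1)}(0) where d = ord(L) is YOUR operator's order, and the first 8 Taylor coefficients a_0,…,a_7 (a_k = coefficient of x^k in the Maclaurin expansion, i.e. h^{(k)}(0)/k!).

f: a_k = 0, -4, 4, -16/3, 8, -64/5, 64/3, -256/7, …
g: a_k = 0, 6, 0, -8, 0, 96/5, 0, -384/7, …
L₀ := L_f ⊗_s L_g (sym. prod.), ord ≤ 4.
h=∫₀ˣh₀: take L = L₀·Dx.
L = (192 + 704·x + 2560·x^2 + 9984·x^3 + 15360·x^4 + 13312·x^5 + 4096·x^7)·Dx^2 + (72 + 992·x + 4928·x^2 + 15488·x^3 + 34816·x^4 + 47616·x^5 + 35840·x^6 + 6144·x^7 + 14336·x^8)·Dx^3 + (24 + 256·x + 1536·x^2 + 4992·x^3 + 11520·x^4 + 19968·x^5 + 24576·x^6 + 18432·x^7 + 6144·x^8 + 8192·x^9)·Dx^4 + (5 + 36·x + 148·x^2 + 448·x^3 + 1056·x^4 + 1920·x^5 + 2688·x^6 + 3072·x^7 + 2304·x^8 + 1024·x^9 + 1024·x^10)·Dx^5  (order 5).
h: a_k = 0, 0, 0, -8, 6, 0, 8/3, -1664/105, …
ICs: h(0) = 0, h′(0) = 0, h′′(0) = 0, h′′′(0) = -48, h′′′′(0) = 144.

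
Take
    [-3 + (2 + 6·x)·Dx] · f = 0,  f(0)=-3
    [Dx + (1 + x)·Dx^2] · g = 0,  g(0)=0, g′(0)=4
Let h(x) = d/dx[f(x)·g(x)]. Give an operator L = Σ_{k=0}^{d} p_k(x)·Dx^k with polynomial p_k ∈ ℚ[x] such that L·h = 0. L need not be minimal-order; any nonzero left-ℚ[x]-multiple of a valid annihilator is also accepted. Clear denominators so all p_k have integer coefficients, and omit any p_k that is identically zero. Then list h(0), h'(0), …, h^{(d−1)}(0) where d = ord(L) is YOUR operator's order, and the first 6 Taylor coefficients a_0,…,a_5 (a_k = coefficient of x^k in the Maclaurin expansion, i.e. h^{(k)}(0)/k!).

L = (3 + 126·x + 27·x^2) + (128 + 648·x + 864·x^2 + 216·x^3)·Dx + (28 + 208·x + 504·x^2 + 432·x^3 + 108·x^4)·Dx^2  (order 2).
h: a_k = -12, -24, 111/2, -120, 8751/32, -53013/80, …
ICs: h(0) = -12, h′(0) = -24.

f: a_k = -3, -9/2, 27/8, -81/16, 1215/128, -5103/256, …
g: a_k = 0, 4, -2, 4/3, -1, 4/5, …
h₀=f·g: eliminate ⇒ L₀, order ≤ 1·2.
Differentiate: ansatz ord ≤ ord L₀ ⇒ L.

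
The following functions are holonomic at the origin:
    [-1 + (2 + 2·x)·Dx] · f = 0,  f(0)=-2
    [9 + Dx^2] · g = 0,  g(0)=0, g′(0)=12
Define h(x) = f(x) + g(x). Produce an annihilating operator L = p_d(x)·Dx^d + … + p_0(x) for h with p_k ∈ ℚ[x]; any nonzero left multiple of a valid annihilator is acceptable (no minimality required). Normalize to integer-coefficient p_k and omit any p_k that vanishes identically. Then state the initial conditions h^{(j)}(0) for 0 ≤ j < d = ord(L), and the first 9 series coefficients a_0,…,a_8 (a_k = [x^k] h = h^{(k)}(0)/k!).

L = (-351 - 648·x - 324·x^2) + (630 + 1926·x + 1944·x^2 + 648·x^3)·Dx + (-39 - 72·x - 36·x^2)·Dx^2 + (70 + 214·x + 216·x^2 + 72·x^3)·Dx^3  (order 3).
h: a_k = -2, 11, 1/4, -145/8, 5/64, 5149/640, 21/512, -63363/35840, 429/16384, …
ICs: h(0) = -2, h′(0) = 11, h′′(0) = 1/2.

f: a_k = -2, -1, 1/4, -1/8, 5/64, -7/128, 21/512, -33/1024, 429/16384, …
g: a_k = 0, 12, 0, -18, 0, 81/10, 0, -243/140, 0, …
L₀ := lclm(L_f,L_g); ord L₀ ≤ 1+2.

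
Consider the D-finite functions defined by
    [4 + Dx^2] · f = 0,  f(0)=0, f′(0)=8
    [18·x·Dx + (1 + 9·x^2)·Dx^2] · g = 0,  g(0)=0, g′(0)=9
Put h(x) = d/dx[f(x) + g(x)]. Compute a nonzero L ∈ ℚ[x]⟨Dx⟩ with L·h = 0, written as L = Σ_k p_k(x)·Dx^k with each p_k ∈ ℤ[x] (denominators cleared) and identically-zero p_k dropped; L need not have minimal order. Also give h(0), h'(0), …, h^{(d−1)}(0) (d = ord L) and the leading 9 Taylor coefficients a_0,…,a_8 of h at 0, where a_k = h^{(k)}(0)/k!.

f: a_k = 0, 8, 0, -16/3, 0, 16/15, 0, -32/315, 0, …
g: a_k = 0, 9, 0, -27, 0, 729/5, 0, -6561/7, 0, …
Weyl lclm of L_f,L_g ⇒ L₀ (ord ≤ 4).
Differentiate: ansatz ord ≤ ord L₀ ⇒ L.
L = (-3744·x + 37584·x^3 + 11664·x^5) + (-28 + 864·x^2 + 10692·x^4 + 5832·x^6)·Dx + (-936·x + 9396·x^3 + 2916·x^5)·Dx^2 + (-7 + 216·x^2 + 2673·x^4 + 1458·x^6)·Dx^3  (order 3).
h: a_k = 17, 0, -97, 0, 2203/3, 0, -295277/45, 0, 18600451/315, …
ICs: h(0) = 17, h′(0) = 0, h′′(0) = -194.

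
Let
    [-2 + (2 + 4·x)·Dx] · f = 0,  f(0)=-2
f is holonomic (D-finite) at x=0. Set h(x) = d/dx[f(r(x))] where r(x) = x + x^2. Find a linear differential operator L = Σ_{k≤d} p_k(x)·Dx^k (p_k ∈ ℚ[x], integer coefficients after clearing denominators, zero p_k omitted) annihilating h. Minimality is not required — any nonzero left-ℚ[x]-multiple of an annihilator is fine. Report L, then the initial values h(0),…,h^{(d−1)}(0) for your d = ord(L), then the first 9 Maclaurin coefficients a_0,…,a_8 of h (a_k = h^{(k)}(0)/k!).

f: a_k = -2, -2, 1, -1, 5/4, -7/4, 21/8, -33/8, 429/64, …
Change of var in L_f (x↦r) gives L₀.
h=h₀': d/dx-closure on L₀ ⇒ L.
L = 1 + (-1 - 4·x - 6·x^2 - 4·x^3)·Dx  (order 1).
h: a_k = -2, -2, 3, -3, 5/4, 9/4, -49/8, 61/8, -243/64, …
ICs: h(0) = -2.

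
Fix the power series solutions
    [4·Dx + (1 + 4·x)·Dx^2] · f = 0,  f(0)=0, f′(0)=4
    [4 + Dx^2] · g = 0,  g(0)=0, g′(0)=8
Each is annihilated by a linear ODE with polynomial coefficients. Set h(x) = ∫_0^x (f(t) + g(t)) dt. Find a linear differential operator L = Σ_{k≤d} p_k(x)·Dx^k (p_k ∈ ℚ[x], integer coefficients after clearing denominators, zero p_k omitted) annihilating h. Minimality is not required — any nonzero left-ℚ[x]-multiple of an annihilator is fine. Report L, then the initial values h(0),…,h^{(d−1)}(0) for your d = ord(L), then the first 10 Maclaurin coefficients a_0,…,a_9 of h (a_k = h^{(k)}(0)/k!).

f: a_k = 0, 4, -8, 64/3, -64, 1024/5, -2048/3, 16384/7, -8192, 262144/9, …
g: a_k = 0, 8, 0, -16/3, 0, 16/15, 0, -32/315, 0, 16/2835, …
Sum ⇒ L₀ = lclm(L_f,L_g) in ℚ(x)⟨Dx⟩.
h=∫₀ˣh₀: take L = L₀·Dx.
L = (400 + 128·x + 256·x^2)·Dx^2 + (36 + 176·x + 192·x^2 + 256·x^3)·Dx^3 + (100 + 32·x + 64·x^2)·Dx^4 + (9 + 44·x + 48·x^2 + 64·x^3)·Dx^5  (order 5).
h: a_k = 0, 0, 6, -8/3, 4, -64/5, 1544/45, -2048/21, 92156/315, -8192/9, …
ICs: h(0) = 0, h′(0) = 0, h′′(0) = 12, h′′′(0) = -16, h′′′′(0) = 96.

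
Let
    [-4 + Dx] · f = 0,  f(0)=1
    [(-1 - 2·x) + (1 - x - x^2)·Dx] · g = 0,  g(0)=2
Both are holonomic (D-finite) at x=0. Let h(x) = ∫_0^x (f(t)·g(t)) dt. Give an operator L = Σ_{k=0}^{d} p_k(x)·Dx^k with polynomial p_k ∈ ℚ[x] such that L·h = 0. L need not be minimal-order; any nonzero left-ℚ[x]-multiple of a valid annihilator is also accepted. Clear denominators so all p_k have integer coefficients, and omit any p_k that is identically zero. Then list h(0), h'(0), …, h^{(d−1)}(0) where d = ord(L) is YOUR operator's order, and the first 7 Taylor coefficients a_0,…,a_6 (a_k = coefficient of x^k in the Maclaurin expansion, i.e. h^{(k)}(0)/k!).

L = (5 - 2·x - 4·x^2)·Dx + (-1 + x + x^2)·Dx^2  (order 2).
h: a_k = 0, 2, 5, 28/3, 89/6, 326/15, 1388/45, …
ICs: h(0) = 0, h′(0) = 2.

f: a_k = 1, 4, 8, 32/3, 32/3, 128/15, 256/45, …
g: a_k = 2, 2, 4, 6, 10, 16, 26, …
h₀=f·g: eliminate ⇒ L₀, order ≤ 1·1.
h=∫h₀ ⇒ L = L₀·Dx.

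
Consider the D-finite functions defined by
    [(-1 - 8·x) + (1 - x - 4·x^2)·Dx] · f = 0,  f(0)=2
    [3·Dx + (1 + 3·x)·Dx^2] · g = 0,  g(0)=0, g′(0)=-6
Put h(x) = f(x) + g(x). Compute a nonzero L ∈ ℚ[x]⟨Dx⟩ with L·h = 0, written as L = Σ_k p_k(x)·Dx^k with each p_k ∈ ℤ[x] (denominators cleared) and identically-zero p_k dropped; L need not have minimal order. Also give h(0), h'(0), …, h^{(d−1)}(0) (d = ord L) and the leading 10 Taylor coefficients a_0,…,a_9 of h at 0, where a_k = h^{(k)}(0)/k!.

L = (342 + 2178·x + 6624·x^2 + 6336·x^3 + 6912·x^4)·Dx + (36 + 696·x + 4356·x^2 + 10176·x^3 + 12960·x^4 + 11520·x^5)·Dx^2 + (-13 - 101·x - 191·x^2 + 225·x^3 + 1440·x^4 + 2928·x^5 + 2304·x^6)·Dx^3  (order 3).
h: a_k = 2, -4, 19, 0, 197/2, 164/5, 605, 1800/7, 15881/4, 1484, …
ICs: h(0) = 2, h′(0) = -4, h′′(0) = 38.

f: a_k = 2, 2, 10, 18, 58, 130, 362, 882, 2330, 5858, …
g: a_k = 0, -6, 9, -18, 81/2, -486/5, 243, -4374/7, 6561/4, -4374, …
Sum ⇒ L₀ = lclm(L_f,L_g) in ℚ(x)⟨Dx⟩.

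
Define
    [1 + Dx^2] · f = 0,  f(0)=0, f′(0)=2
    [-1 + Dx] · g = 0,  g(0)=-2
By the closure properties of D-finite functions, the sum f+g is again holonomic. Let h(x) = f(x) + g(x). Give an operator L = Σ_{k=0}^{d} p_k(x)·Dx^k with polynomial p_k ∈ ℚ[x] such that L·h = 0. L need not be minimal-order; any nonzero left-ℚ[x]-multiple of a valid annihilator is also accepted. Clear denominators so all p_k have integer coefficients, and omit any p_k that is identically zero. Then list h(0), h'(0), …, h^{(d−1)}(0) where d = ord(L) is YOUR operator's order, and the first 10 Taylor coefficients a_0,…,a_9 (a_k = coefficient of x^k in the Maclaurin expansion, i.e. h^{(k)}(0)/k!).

f: a_k = 0, 2, 0, -1/3, 0, 1/60, 0, -1/2520, 0, 1/181440, …
g: a_k = -2, -2, -1, -1/3, -1/12, -1/60, -1/360, -1/2520, -1/20160, -1/181440, …
Weyl lclm of L_f,L_g ⇒ L₀ (ord ≤ 3).
L = -1 + Dx - Dx^2 + Dx^3  (order 3).
h: a_k = -2, 0, -1, -2/3, -1/12, 0, -1/360, -1/1260, -1/20160, 0, …
ICs: h(0) = -2, h′(0) = 0, h′′(0) = -2.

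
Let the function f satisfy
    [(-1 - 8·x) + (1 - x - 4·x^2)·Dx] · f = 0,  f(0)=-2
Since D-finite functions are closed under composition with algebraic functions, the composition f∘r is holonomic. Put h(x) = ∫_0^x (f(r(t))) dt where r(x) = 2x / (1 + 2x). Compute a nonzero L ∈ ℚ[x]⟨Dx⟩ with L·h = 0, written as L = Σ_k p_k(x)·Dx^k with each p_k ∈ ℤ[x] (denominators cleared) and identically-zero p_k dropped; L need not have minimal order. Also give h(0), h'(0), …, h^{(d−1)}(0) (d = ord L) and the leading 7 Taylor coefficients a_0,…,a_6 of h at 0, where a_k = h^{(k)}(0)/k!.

f: a_k = -2, -2, -10, -18, -58, -130, -362, …
f∘r: x↦r, Dx↦Dx/r' in L_f ⇒ L₀.
h=∫₀ˣh₀: take L = L₀·Dx.
L = (2 + 36·x)·Dx + (-1 - 4·x + 12·x^2 + 32·x^3)·Dx^2  (order 2).
h: a_k = 0, -2, -2, -32/3, 0, -512/5, 512/3, …
ICs: h(0) = 0, h′(0) = -2.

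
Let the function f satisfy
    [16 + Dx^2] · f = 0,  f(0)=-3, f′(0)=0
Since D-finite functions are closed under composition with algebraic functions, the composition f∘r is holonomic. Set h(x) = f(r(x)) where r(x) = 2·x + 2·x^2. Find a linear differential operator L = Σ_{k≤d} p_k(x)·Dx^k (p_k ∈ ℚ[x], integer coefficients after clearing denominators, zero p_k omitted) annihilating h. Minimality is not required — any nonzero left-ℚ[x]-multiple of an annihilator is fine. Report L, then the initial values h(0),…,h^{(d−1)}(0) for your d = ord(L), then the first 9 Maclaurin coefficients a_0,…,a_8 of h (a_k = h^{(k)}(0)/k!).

L = (64 + 384·x + 768·x^2 + 512·x^3) - 2·Dx + (1 + 2·x)·Dx^2  (order 2).
h: a_k = -3, 0, 96, 192, -416, -2048, -29696/15, 22528/5, 1535488/105, …
ICs: h(0) = -3, h′(0) = 0.

f: a_k = -3, 0, 24, 0, -32, 0, 256/15, 0, -512/105, …
f∘r: x↦r, Dx↦Dx/r' in L_f ⇒ L₀.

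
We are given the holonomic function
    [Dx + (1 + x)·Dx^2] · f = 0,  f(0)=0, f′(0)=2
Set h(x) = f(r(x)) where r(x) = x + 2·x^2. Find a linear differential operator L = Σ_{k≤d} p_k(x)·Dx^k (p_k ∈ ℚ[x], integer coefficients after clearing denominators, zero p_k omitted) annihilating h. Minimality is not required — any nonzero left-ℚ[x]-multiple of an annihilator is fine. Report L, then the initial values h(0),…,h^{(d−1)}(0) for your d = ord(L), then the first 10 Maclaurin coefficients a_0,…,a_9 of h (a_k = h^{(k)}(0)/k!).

f: a_k = 0, 2, -1, 2/3, -1/2, 2/5, -1/3, 2/7, -1/4, 2/9, …
h₀=f(r): pull back L_f along r ⇒ L₀.
L = (-3 + 4·x + 8·x^2)·Dx + (1 + 5·x + 6·x^2 + 8·x^3)·Dx^2  (order 2).
h: a_k = 0, 2, 3, -10/3, -1/2, 22/5, -3, -26/7, 31/4, -10/9, …
ICs: h(0) = 0, h′(0) = 2.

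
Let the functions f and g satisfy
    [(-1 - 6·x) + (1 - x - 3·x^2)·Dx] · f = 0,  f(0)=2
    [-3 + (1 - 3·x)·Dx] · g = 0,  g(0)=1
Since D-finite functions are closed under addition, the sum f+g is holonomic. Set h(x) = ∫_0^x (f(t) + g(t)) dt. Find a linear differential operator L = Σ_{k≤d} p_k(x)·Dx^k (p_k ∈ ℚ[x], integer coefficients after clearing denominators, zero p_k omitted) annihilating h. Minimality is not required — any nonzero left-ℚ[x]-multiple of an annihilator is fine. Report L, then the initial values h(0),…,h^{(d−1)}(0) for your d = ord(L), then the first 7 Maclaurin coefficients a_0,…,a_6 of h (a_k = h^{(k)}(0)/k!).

L = (6 - 108·x + 162·x^2 - 162·x^3)·Dx + (10 - 6·x - 108·x^2 + 270·x^3 - 324·x^4)·Dx^2 + (-2 + 14·x - 33·x^2 + 18·x^3 + 54·x^4 - 81·x^5)·Dx^3  (order 3).
h: a_k = 0, 3, 5/2, 17/3, 41/4, 119/5, 323/6, …
ICs: h(0) = 0, h′(0) = 3, h′′(0) = 5.

f: a_k = 2, 2, 8, 14, 38, 80, 194, …
g: a_k = 1, 3, 9, 27, 81, 243, 729, …
f+g: L₀ = lclm(L_f,L_g), ord ≤ 1+1.
h=∫h₀ ⇒ L = L₀·Dx.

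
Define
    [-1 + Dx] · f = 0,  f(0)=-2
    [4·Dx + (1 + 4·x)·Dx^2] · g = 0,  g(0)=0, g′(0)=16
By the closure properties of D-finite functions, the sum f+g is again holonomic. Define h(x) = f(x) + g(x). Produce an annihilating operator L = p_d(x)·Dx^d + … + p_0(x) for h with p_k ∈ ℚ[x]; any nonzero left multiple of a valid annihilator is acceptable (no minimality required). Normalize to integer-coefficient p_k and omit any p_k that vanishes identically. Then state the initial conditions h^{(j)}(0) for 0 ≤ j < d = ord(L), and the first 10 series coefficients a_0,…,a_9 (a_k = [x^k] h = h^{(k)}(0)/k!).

f: a_k = -2, -2, -1, -1/3, -1/12, -1/60, -1/360, -1/2520, -1/20160, -1/181440, …
g: a_k = 0, 16, -32, 256/3, -256, 4096/5, -8192/3, 65536/7, -32768, 1048576/9, …
f+g: L₀ = lclm(L_f,L_g), ord ≤ 1+2.
L = (-36 - 16·x)·Dx + (31 - 8·x - 16·x^2)·Dx^2 + (5 + 24·x + 16·x^2)·Dx^3  (order 3).
h: a_k = -2, 14, -33, 85, -3073/12, 49151/60, -983041/360, 23592959/2520, -660602881/20160, 21139292159/181440, …
ICs: h(0) = -2, h′(0) = 14, h′′(0) = -66.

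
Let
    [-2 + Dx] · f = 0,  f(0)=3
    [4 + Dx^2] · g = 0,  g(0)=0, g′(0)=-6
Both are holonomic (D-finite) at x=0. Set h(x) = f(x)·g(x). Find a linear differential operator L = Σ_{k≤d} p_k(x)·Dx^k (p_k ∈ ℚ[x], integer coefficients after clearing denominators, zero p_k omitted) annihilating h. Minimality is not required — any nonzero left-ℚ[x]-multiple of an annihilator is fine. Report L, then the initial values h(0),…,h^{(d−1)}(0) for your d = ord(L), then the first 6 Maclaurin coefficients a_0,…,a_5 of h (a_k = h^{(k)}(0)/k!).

L = 8 - 4·Dx + Dx^2  (order 2).
h: a_k = 0, -18, -36, -24, 0, 48/5, …
ICs: h(0) = 0, h′(0) = -18.

f: a_k = 3, 6, 6, 4, 2, 4/5, …
g: a_k = 0, -6, 0, 4, 0, -4/5, …
Product ⇒ symmetric product L₀, ord ≤ 2.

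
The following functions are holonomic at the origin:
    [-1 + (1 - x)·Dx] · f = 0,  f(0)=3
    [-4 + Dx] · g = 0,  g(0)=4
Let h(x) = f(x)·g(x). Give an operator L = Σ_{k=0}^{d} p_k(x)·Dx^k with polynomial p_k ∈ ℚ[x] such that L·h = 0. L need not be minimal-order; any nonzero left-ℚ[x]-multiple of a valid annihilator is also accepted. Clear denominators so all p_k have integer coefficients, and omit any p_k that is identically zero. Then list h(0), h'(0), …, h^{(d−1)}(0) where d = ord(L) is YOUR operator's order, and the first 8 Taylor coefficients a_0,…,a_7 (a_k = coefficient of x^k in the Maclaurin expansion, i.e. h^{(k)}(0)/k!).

f: a_k = 3, 3, 3, 3, 3, 3, 3, 3, …
g: a_k = 4, 16, 32, 128/3, 128/3, 512/15, 1024/45, 4096/315, …
h₀=f·g: eliminate ⇒ L₀, order ≤ 1·1.
L = (5 - 4·x) + (-1 + x)·Dx  (order 1).
h: a_k = 12, 60, 156, 284, 412, 2572/5, 1748/3, 65276/105, …
ICs: h(0) = 12.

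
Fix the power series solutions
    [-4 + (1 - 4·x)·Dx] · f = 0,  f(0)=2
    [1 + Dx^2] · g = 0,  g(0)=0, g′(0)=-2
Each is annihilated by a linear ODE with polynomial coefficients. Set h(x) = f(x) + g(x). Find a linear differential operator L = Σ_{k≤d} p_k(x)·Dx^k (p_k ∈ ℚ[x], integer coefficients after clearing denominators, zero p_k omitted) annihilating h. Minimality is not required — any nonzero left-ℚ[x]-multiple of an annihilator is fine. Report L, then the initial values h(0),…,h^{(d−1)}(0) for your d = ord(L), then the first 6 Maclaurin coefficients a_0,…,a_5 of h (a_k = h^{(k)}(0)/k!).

L = (388 - 32·x + 64·x^2) + (-33 + 140·x - 48·x^2 + 64·x^3)·Dx + (388 - 32·x + 64·x^2)·Dx^2 + (-33 + 140·x - 48·x^2 + 64·x^3)·Dx^3  (order 3).
h: a_k = 2, 6, 32, 385/3, 512, 122879/60, …
ICs: h(0) = 2, h′(0) = 6, h′′(0) = 64.

f: a_k = 2, 8, 32, 128, 512, 2048, …
g: a_k = 0, -2, 0, 1/3, 0, -1/60, …
h₀=f+g: left-lcm gives L₀, ord ≤ 3.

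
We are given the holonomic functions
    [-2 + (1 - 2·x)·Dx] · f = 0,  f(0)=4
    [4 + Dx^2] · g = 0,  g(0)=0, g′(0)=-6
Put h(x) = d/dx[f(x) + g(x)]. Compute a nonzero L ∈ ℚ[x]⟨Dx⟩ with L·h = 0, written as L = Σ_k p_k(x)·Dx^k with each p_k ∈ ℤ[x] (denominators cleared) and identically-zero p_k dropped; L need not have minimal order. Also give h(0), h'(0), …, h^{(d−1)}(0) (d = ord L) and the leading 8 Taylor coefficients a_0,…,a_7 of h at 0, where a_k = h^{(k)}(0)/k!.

f: a_k = 4, 8, 16, 32, 64, 128, 256, 512, …
g: a_k = 0, -6, 0, 4, 0, -4/5, 0, 8/105, …
Weyl lclm of L_f,L_g ⇒ L₀ (ord ≤ 3).
h₀' ⇒ L via d/dx closure of L₀.
L = (208 - 64·x + 64·x^2) + (-28 + 72·x - 48·x^2 + 32·x^3)·Dx + (52 - 16·x + 16·x^2)·Dx^2 + (-7 + 18·x - 12·x^2 + 8·x^3)·Dx^3  (order 3).
h: a_k = 2, 32, 108, 256, 636, 1536, 53768/15, 8192, …
ICs: h(0) = 2, h′(0) = 32, h′′(0) = 216.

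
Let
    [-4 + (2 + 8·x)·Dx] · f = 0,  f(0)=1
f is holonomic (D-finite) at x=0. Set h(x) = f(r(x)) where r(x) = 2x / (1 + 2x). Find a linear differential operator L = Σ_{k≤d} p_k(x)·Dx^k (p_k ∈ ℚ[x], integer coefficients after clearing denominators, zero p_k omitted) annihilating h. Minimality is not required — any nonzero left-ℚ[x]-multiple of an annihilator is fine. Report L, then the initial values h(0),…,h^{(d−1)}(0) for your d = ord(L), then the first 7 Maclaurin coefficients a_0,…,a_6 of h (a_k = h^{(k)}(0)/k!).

L = -4 + (1 + 12·x + 20·x^2)·Dx  (order 1).
h: a_k = 1, 4, -16, 80, -480, 3264, -24064, …
ICs: h(0) = 1.

f: a_k = 1, 2, -2, 4, -10, 28, -84, …
f∘r: x↦r, Dx↦Dx/r' in L_f ⇒ L₀.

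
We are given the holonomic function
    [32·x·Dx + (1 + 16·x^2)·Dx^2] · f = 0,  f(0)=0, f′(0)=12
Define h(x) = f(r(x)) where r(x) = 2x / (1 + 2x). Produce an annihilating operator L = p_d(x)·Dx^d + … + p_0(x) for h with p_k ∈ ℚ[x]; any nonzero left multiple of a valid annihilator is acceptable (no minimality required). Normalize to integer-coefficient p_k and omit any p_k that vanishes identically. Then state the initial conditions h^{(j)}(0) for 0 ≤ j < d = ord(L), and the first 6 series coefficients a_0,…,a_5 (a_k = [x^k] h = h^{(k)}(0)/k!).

L = (4 + 136·x)·Dx + (1 + 4·x + 68·x^2)·Dx^2  (order 2).
h: a_k = 0, 24, -48, -416, 2880, 38784/5, …
ICs: h(0) = 0, h′(0) = 24.

f: a_k = 0, 12, 0, -64, 0, 3072/5, …
h₀=f(r): pull back L_f along r ⇒ L₀.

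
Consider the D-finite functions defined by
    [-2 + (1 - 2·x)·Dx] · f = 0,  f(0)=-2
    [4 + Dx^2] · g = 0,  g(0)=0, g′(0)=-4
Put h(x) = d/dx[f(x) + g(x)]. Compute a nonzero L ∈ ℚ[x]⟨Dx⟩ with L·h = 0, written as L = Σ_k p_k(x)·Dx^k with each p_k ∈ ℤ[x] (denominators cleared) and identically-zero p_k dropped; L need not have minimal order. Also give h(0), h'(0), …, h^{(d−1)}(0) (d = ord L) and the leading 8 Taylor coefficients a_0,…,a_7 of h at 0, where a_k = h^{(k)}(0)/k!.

f: a_k = -2, -4, -8, -16, -32, -64, -128, -256, …
g: a_k = 0, -4, 0, 8/3, 0, -8/15, 0, 16/315, …
Sum ⇒ L₀ = lclm(L_f,L_g) in ℚ(x)⟨Dx⟩.
h₀' ⇒ L via d/dx closure of L₀.
L = (208 - 64·x + 64·x^2) + (-28 + 72·x - 48·x^2 + 32·x^3)·Dx + (52 - 16·x + 16·x^2)·Dx^2 + (-7 + 18·x - 12·x^2 + 8·x^3)·Dx^3  (order 3).
h: a_k = -8, -16, -40, -128, -968/3, -768, -80624/45, -4096, …
ICs: h(0) = -8, h′(0) = -16, h′′(0) = -80.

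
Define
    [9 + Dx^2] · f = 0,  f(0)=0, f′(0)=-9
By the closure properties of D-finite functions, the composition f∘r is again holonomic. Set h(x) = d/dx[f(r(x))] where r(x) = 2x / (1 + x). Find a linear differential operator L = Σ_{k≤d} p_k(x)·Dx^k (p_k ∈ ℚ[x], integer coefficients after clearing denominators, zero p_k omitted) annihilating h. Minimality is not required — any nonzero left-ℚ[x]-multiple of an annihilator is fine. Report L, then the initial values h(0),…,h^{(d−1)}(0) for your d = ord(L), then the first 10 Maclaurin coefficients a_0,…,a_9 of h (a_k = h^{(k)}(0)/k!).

f: a_k = 0, -9, 0, 27/2, 0, -243/40, 0, 729/560, 0, -729/4480, …
f∘r: x↦r, Dx↦Dx/r' in L_f ⇒ L₀.
h₀' ⇒ L via d/dx closure of L₀.
L = (42 + 12·x + 6·x^2) + (6 + 18·x + 18·x^2 + 6·x^3)·Dx + (1 + 4·x + 6·x^2 + 4·x^3 + x^4)·Dx^2  (order 2).
h: a_k = -18, 36, 270, -1224, 2178, -540, -40158/5, 135504/5, -379242/7, 516420/7, …
ICs: h(0) = -18, h′(0) = 36.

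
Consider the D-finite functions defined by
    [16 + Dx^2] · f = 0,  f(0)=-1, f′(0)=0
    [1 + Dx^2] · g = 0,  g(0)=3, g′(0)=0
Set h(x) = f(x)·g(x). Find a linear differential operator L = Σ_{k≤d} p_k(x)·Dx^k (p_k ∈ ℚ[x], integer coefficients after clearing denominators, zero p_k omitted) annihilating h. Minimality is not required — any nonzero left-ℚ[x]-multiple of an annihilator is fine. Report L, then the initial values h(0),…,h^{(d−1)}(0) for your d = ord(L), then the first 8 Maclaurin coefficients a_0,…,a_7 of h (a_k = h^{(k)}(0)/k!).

f: a_k = -1, 0, 8, 0, -32/3, 0, 256/45, 0, …
g: a_k = 3, 0, -3/2, 0, 1/8, 0, -1/240, 0, …
Sym-product of L_f,L_g gives L₀ (≤ ord 4).
L = 225 + 34·Dx^2 + Dx^4  (order 4).
h: a_k = -3, 0, 51/2, 0, -353/8, 0, 8177/240, 0, …
ICs: h(0) = -3, h′(0) = 0, h′′(0) = 51, h′′′(0) = 0.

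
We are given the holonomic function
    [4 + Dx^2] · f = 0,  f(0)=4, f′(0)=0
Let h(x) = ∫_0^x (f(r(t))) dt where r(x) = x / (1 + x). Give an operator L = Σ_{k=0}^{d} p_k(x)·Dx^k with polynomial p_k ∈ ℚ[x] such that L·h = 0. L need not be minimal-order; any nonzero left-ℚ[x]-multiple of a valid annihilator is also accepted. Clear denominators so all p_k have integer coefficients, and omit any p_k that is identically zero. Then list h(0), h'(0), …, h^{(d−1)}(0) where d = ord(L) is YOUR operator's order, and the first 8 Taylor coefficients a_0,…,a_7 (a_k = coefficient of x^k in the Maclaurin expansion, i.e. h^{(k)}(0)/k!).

f: a_k = 4, 0, -8, 0, 8/3, 0, -16/45, 0, …
L₀ from L_f via x↦r, Dx↦r'^{-1}Dx.
Integrate: L := L₀·Dx.
L = 4·Dx + (2 + 6·x + 6·x^2 + 2·x^3)·Dx^2 + (1 + 4·x + 6·x^2 + 4·x^3 + x^4)·Dx^3  (order 3).
h: a_k = 0, 4, 0, -8/3, 4, -64/15, 32/9, -88/45, …
ICs: h(0) = 0, h′(0) = 4, h′′(0) = 0.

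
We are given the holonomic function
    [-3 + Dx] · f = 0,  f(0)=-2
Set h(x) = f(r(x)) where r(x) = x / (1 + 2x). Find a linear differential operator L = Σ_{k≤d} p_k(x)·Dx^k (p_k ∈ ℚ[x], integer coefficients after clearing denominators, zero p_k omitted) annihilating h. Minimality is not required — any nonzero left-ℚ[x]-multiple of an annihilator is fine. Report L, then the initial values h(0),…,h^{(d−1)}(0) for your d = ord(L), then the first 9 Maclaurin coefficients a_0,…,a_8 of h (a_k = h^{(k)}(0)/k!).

L = -3 + (1 + 4·x + 4·x^2)·Dx  (order 1).
h: a_k = -2, -6, 3, 3, -51/4, 519/20, -1581/40, 12441/280, -45417/2240, …
ICs: h(0) = -2.

f: a_k = -2, -6, -9, -9, -27/4, -81/20, -81/40, -243/280, -729/2240, …
Substitute x→r, Dx→(1/r')Dx; clear ⇒ L₀.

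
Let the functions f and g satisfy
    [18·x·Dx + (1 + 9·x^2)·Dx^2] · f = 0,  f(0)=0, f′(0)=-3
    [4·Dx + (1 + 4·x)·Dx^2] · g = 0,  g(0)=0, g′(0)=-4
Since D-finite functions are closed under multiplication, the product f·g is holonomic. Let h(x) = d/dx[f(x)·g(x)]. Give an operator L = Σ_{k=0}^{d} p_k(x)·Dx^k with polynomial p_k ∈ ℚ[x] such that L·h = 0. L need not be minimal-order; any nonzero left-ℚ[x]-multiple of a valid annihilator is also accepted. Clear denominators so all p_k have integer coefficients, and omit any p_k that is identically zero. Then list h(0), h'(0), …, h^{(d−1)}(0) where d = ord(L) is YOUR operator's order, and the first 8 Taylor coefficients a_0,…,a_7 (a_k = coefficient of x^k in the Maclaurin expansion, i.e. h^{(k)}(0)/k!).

f: a_k = 0, -3, 0, 9, 0, -243/5, 0, 2187/7, …
g: a_k = 0, -4, 8, -64/3, 64, -1024/5, 2048/3, -16384/7, …
Product ⇒ symmetric product L₀, ord ≤ 4.
Derive L from L₀ (diff closure).
L = (2448 + 17280·x + 76464·x^2 + 518400·x^3 + 1399680·x^4 + 2426112·x^5 + 1679616·x^7) + (452 + 10800·x + 98028·x^2 + 491184·x^3 + 1840320·x^4 + 4339008·x^5 + 6531840·x^6 + 1259712·x^7 + 5878656·x^8)·Dx + (136 + 1912·x + 18576·x^2 + 103608·x^3 + 389448·x^4 + 1100304·x^5 + 2239488·x^6 + 3277584·x^7 + 1259712·x^8 + 3359232·x^9)·Dx^2 + (13 + 176·x + 1234·x^2 + 6048·x^3 + 22833·x^4 + 68688·x^5 + 154224·x^6 + 279936·x^7 + 399492·x^8 + 209952·x^9 + 419904·x^10)·Dx^3  (order 3).
h: a_k = 0, 24, -72, 112, -600, 18504/5, -65128/5, 198624/5, …
ICs: h(0) = 0, h′(0) = 24, h′′(0) = -144.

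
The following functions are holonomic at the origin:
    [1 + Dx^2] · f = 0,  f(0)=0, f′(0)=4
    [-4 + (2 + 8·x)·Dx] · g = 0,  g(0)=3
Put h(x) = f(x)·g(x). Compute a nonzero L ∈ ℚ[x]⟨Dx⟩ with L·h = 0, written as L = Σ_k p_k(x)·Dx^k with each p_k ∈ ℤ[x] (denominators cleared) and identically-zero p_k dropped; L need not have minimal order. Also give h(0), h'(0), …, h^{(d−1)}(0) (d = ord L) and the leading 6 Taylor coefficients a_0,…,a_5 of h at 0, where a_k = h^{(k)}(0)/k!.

L = (13 + 8·x + 16·x^2) + (-4 - 16·x)·Dx + (1 + 8·x + 16·x^2)·Dx^2  (order 2).
h: a_k = 0, 12, 24, -26, 44, -1159/10, …
ICs: h(0) = 0, h′(0) = 12.

f: a_k = 0, 4, 0, -2/3, 0, 1/30, …
g: a_k = 3, 6, -6, 12, -30, 84, …
Product ⇒ symmetric product L₀, ord ≤ 2.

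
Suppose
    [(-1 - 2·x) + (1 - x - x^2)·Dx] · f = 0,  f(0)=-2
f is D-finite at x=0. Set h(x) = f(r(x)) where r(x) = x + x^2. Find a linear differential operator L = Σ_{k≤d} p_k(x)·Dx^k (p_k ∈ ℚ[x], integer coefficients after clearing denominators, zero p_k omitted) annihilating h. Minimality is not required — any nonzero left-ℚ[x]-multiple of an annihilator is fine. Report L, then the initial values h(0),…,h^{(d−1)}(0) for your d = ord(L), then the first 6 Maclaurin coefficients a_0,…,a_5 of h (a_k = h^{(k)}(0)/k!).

f: a_k = -2, -2, -4, -6, -10, -16, …
Change of var in L_f (x↦r) gives L₀.
L = (1 + 4·x + 6·x^2 + 4·x^3) + (-1 + x + 2·x^2 + 2·x^3 + x^4)·Dx  (order 1).
h: a_k = -2, -2, -6, -14, -32, -74, …
ICs: h(0) = -2.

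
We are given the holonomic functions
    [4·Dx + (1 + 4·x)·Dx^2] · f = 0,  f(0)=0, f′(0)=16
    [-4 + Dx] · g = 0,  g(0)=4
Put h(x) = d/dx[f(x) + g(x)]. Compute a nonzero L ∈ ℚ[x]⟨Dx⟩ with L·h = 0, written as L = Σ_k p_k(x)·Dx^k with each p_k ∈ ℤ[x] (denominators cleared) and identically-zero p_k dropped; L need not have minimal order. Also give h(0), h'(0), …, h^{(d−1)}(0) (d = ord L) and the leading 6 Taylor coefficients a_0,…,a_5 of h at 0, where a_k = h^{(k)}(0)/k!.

f: a_k = 0, 16, -32, 256/3, -256, 4096/5, …
g: a_k = 4, 16, 32, 128/3, 128/3, 512/15, …
L₀ := lclm(L_f,L_g); ord L₀ ≤ 2+1.
Derive L from L₀ (diff closure).
L = (-24 - 32·x) + (2 - 16·x - 32·x^2)·Dx + (1 + 6·x + 8·x^2)·Dx^2  (order 2).
h: a_k = 32, 0, 384, -2560/3, 12800/3, -243712/15, …
ICs: h(0) = 32, h′(0) = 0.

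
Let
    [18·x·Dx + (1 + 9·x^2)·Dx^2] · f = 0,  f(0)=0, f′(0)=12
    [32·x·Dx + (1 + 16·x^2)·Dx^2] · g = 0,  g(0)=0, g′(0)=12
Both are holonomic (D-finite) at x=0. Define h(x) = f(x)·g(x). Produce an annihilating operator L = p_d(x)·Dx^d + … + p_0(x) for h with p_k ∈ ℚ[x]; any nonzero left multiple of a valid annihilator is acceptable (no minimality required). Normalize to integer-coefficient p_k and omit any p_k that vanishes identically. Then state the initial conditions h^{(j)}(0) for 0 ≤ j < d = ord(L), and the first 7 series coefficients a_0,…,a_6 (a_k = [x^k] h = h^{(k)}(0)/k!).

L = (-3456·x - 144000·x^3 - 1327104·x^5 + 4147200·x^7 + 71663616·x^9)·Dx + (-100 - 11532·x^2 - 259200·x^4 - 1161216·x^6 + 14515200·x^8 + 107495424·x^10)·Dx^2 + (-200·x - 7880·x^3 - 86400·x^5 + 194112·x^7 + 8294400·x^9 + 35831808·x^11)·Dx^3 + (-1 - 50·x^2 - 769·x^4 + 110736·x^8 + 1036800·x^10 + 2985984·x^12)·Dx^4  (order 4).
h: a_k = 0, 0, 144, 0, -1200, 0, 60048/5, …
ICs: h(0) = 0, h′(0) = 0, h′′(0) = 288, h′′′(0) = 0.

f: a_k = 0, 12, 0, -36, 0, 972/5, 0, …
g: a_k = 0, 12, 0, -64, 0, 3072/5, 0, …
Sym-product of L_f,L_g gives L₀ (≤ ord 4).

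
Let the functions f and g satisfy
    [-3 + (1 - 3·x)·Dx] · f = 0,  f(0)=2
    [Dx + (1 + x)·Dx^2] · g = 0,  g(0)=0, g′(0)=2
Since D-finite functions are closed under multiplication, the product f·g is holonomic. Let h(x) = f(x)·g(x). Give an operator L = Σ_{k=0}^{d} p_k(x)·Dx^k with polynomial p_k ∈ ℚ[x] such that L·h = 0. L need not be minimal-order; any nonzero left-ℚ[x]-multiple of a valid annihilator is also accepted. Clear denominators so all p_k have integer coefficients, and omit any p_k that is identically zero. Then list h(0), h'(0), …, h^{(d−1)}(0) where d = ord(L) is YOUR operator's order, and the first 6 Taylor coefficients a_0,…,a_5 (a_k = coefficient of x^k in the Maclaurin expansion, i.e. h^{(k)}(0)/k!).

L = 3 + (5 + 9·x)·Dx + (-1 + 2·x + 3·x^2)·Dx^2  (order 2).
h: a_k = 0, 4, 10, 94/3, 93, 1399/5, …
ICs: h(0) = 0, h′(0) = 4.

f: a_k = 2, 6, 18, 54, 162, 486, …
g: a_k = 0, 2, -1, 2/3, -1/2, 2/5, …
f·g: L₀ = L_f ⊗_s L_g, ord ≤ 1·2.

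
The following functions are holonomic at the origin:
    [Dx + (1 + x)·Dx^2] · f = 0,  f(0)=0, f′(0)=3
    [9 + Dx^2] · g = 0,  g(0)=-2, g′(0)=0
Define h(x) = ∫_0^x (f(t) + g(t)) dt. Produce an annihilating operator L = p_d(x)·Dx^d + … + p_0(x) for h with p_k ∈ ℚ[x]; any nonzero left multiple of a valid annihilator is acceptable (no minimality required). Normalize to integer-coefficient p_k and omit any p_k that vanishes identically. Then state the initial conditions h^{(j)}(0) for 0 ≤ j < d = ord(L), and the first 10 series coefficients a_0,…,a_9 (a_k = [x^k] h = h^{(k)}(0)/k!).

L = (135 + 162·x + 81·x^2)·Dx^2 + (99 + 261·x + 243·x^2 + 81·x^3)·Dx^3 + (15 + 18·x + 9·x^2)·Dx^4 + (11 + 29·x + 27·x^2 + 9·x^3)·Dx^5  (order 5).
h: a_k = 0, -2, 3/2, 5/2, 1/4, -3/2, 1/10, 61/280, 3/56, -523/6720, …
ICs: h(0) = 0, h′(0) = -2, h′′(0) = 3, h′′′(0) = 15, h′′′′(0) = 6.

f: a_k = 0, 3, -3/2, 1, -3/4, 3/5, -1/2, 3/7, -3/8, 1/3, …
g: a_k = -2, 0, 9, 0, -27/4, 0, 81/40, 0, -729/2240, 0, …
h₀=f+g: left-lcm gives L₀, ord ≤ 4.
∫: right-multiply L₀ by Dx.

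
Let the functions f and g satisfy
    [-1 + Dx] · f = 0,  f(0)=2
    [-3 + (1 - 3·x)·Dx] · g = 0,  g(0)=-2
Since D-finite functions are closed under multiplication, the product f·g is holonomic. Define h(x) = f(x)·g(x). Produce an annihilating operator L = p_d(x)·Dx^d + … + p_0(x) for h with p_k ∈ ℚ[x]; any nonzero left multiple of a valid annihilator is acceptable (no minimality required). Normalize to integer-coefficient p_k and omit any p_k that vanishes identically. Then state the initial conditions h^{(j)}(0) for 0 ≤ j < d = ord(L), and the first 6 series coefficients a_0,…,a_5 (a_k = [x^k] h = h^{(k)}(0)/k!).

f: a_k = 2, 2, 1, 1/3, 1/12, 1/60, …
g: a_k = -2, -6, -18, -54, -162, -486, …
L₀ := L_f ⊗_s L_g (sym. prod.), ord ≤ 1.
L = (4 - 3·x) + (-1 + 3·x)·Dx  (order 1).
h: a_k = -4, -16, -50, -452/3, -2713/6, -20348/15, …
ICs: h(0) = -4.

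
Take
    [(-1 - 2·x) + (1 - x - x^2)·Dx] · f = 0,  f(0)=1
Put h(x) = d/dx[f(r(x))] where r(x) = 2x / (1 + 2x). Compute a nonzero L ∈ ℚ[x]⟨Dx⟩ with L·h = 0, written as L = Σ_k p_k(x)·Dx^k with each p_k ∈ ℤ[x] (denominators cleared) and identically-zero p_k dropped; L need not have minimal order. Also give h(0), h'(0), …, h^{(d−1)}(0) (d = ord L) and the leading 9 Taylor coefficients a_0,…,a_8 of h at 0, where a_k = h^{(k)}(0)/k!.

L = (4 + 24·x + 96·x^2 + 96·x^3) + (-1 - 10·x - 24·x^2 + 8·x^3 + 48·x^4)·Dx  (order 1).
h: a_k = 2, 8, 0, 64, -160, 768, -2688, 10240, -36864, …
ICs: h(0) = 2.

f: a_k = 1, 1, 2, 3, 5, 8, 13, 21, 34, …
f∘r: x↦r, Dx↦Dx/r' in L_f ⇒ L₀.
Derive L from L₀ (diff closure).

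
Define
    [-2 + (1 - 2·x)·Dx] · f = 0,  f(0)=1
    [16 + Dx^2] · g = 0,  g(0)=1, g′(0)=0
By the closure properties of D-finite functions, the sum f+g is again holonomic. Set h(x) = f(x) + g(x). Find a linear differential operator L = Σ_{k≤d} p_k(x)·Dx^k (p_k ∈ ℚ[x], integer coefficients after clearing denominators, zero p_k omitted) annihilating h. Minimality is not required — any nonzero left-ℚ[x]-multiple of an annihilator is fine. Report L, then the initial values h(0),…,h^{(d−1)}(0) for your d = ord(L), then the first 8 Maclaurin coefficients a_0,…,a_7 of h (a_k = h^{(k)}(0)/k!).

f: a_k = 1, 2, 4, 8, 16, 32, 64, 128, …
g: a_k = 1, 0, -8, 0, 32/3, 0, -256/45, 0, …
h₀=f+g: left-lcm gives L₀, ord ≤ 3.
L = (160 - 256·x + 256·x^2) + (-48 + 224·x - 384·x^2 + 256·x^3)·Dx + (10 - 16·x + 16·x^2)·Dx^2 + (-3 + 14·x - 24·x^2 + 16·x^3)·Dx^3  (order 3).
h: a_k = 2, 2, -4, 8, 80/3, 32, 2624/45, 128, …
ICs: h(0) = 2, h′(0) = 2, h′′(0) = -8.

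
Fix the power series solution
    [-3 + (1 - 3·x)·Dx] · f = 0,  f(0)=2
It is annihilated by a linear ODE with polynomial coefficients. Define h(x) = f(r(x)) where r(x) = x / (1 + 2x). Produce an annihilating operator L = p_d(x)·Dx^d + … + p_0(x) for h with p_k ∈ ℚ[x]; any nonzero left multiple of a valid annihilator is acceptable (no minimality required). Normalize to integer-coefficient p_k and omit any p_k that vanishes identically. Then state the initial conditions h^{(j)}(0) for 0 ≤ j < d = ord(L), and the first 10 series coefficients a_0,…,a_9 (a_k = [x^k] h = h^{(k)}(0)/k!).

L = 3 + (-1 - x + 2·x^2)·Dx  (order 1).
h: a_k = 2, 6, 6, 6, 6, 6, 6, 6, 6, 6, …
ICs: h(0) = 2.

f: a_k = 2, 6, 18, 54, 162, 486, 1458, 4374, 13122, 39366, …
h₀=f(r): pull back L_f along r ⇒ L₀.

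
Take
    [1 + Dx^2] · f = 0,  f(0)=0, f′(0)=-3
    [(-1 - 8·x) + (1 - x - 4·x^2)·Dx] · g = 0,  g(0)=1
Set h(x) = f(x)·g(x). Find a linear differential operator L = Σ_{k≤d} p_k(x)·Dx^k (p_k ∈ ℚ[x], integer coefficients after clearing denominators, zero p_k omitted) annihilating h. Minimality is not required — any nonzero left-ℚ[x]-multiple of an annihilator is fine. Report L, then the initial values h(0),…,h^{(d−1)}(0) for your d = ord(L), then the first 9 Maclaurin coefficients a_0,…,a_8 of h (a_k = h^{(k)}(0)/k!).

L = (7 + x + 4·x^2) + (2 + 16·x)·Dx + (-1 + x + 4·x^2)·Dx^2  (order 2).
h: a_k = 0, -3, -3, -29/2, -53/2, -3381/40, -7621/40, -888089/1680, -2168417/1680, …
ICs: h(0) = 0, h′(0) = -3.

f: a_k = 0, -3, 0, 1/2, 0, -1/40, 0, 1/1680, 0, …
g: a_k = 1, 1, 5, 9, 29, 65, 181, 441, 1165, …
f·g: L₀ = L_f ⊗_s L_g, ord ≤ 2·1.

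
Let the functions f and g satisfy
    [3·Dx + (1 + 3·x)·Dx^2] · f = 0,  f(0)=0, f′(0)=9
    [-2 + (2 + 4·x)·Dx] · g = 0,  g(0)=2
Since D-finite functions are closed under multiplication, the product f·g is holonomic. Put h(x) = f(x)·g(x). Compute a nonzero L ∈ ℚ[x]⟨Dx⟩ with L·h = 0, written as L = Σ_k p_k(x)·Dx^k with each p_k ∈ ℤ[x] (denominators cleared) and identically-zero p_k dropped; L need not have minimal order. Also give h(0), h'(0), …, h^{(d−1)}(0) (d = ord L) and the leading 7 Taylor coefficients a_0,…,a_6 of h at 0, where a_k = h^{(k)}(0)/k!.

L = 3·x + (1 + 2·x)·Dx + (1 + 7·x + 16·x^2 + 12·x^3)·Dx^2  (order 2).
h: a_k = 0, 18, -9, 18, -45, 2367/20, -12681/40, …
ICs: h(0) = 0, h′(0) = 18.

f: a_k = 0, 9, -27/2, 27, -243/4, 729/5, -729/2, …
g: a_k = 2, 2, -1, 1, -5/4, 7/4, -21/8, …
L₀ := L_f ⊗_s L_g (sym. prod.), ord ≤ 2.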